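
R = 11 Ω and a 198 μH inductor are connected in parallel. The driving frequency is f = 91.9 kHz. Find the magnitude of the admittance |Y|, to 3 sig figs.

ω = 2πf = 577400 rad/s
X_L = ωL = 114 Ω
Parallel: admittances add. Y = 1/R + 1/(jωL)
Y = (0.0909 − j0.00875) S
|Y| = 0.0913 S → |Z| = 1/|Y| = 10.9 Ω, ∠Z = −∠Y = 5.50°

91.3 mS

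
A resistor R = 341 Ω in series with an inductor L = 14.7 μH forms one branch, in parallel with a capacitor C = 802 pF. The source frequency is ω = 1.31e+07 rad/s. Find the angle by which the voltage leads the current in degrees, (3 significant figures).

X_L = ωL = 193 Ω
X_C = 1/(ωC) = 95.2 Ω
Branch 1 (R+jX_L): Z₁ = 341 + j193 Ω, |Z₁| = 392 Ω
Branch 2 (−jX_C): Z₂ = −j95.2 Ω
Parallel: Z = Z₁Z₂/(Z₁+Z₂), |Z| = 105 Ω, ∠Z = -76.5°

-76.5°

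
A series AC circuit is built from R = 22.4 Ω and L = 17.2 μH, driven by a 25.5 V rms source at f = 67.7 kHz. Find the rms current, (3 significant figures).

1.08 A

ω = 2πf = 425400 rad/s
X_L = ωL = 7.32 Ω
Z = 22.4 + j7.32 Ω
|Z| = √(22.4² + 7.32²) = 23.6 Ω
I = V/|Z| = 25.5/23.6 = 1.08 A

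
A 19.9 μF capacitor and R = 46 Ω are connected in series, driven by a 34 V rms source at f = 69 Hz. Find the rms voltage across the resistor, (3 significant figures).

12.5 V

ω = 2πf = 433.5 rad/s
X_C = 1/(ωC) = 116 Ω
Z = 46.0 − j116 Ω
|Z| = √(46.0² + 116²) = 125 Ω
I = V/|Z| = 273 mA
V_R = I·|Z_R| = 0.273 × 46.0 = 12.5 V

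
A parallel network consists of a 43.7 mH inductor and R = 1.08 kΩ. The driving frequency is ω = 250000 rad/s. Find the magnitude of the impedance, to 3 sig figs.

1070 Ω

X_L = ωL = 10900 Ω
Parallel: admittances add. Y = 1/R + 1/(jωL)
Y = (0.000926 − j9.15e-05) S
|Y| = 0.000930 S → |Z| = 1/|Y| = 1070 Ω, ∠Z = −∠Y = 5.65°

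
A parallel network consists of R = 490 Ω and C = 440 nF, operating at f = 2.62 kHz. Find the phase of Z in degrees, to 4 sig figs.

ω = 2πf = 16460 rad/s
X_C = 1/(ωC) = 138.1 Ω
Parallel: admittances add. Y = 1/R + jωC
Y = (0.002041 + j0.007243) S
|Y| = 0.007525 S → |Z| = 1/|Y| = 132.9 Ω, ∠Z = −∠Y = -74.26°

-74.26°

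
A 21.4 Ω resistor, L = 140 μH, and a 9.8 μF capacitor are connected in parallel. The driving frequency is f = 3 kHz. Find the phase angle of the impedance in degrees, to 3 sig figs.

ω = 2πf = 18850 rad/s
X_L = ωL = 2.64 Ω
X_C = 1/(ωC) = 5.41 Ω
Parallel: admittances add. Y = 1/R + 1/(jωL) + jωC
Y = (0.0467 − j0.194) S
|Y| = 0.200 S → |Z| = 1/|Y| = 5.01 Ω, ∠Z = −∠Y = 76.5°

76.5°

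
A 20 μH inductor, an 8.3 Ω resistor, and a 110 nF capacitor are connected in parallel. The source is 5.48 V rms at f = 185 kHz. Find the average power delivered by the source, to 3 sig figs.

ω = 2πf = 1.162e+06 rad/s
X_L = ωL = 23.2 Ω
X_C = 1/(ωC) = 7.82 Ω
Parallel: admittances add. Y = 1/R + 1/(jωL) + jωC
Y = (0.120 + j0.0848) S
|Y| = 0.147 S → |Z| = 1/|Y| = 6.79 Ω, ∠Z = −∠Y = -35.2°
I = V/|Z| = 808 mA
P = VI cos φ = 5.48 × 0.808 × cos(-35.2°) = 3.62 W

3.62 W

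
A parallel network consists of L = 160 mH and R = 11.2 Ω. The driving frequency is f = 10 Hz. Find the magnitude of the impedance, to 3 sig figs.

ω = 2πf = 62.83 rad/s
X_L = ωL = 10.1 Ω
Parallel: admittances add. Y = 1/R + 1/(jωL)
Y = (0.0893 − j0.0995) S
|Y| = 0.134 S → |Z| = 1/|Y| = 7.48 Ω, ∠Z = −∠Y = 48.1°

7.48 Ω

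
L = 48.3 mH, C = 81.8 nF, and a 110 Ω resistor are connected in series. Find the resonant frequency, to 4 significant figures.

2.532 kHz

ω₀ = 1/√(LC) = 1/√(0.0483 × 8.18e-08) = 15910 rad/s
f₀ = ω₀/(2π) = 2.532 kHz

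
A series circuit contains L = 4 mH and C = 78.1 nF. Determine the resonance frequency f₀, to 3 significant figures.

ω₀ = 1/√(LC) = 1/√(0.004 × 7.81e-08) = 56580 rad/s
f₀ = ω₀/(2π) = 9.00 kHz

9.00 kHz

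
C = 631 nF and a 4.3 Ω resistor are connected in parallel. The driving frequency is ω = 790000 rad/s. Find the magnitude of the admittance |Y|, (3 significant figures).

550 mS

X_C = 1/(ωC) = 2.01 Ω
Parallel: admittances add. Y = 1/R + jωC
Y = (0.233 + j0.498) S
|Y| = 0.550 S → |Z| = 1/|Y| = 1.82 Ω, ∠Z = −∠Y = -65.0°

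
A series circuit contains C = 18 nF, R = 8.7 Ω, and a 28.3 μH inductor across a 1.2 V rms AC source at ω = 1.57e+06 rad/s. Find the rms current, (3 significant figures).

X_L = ωL = 44.4 Ω
X_C = 1/(ωC) = 35.4 Ω
Net reactance X = X_L − X_C = 9.05 Ω
Z = 8.70 + j9.05 Ω
|Z| = √(8.70² + 9.05²) = 12.6 Ω
I = V/|Z| = 1.2/12.6 = 95.6 mA

95.6 mA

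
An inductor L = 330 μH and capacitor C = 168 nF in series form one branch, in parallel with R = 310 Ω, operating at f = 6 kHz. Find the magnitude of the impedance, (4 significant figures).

131.7 Ω

ω = 2πf = 37700 rad/s
X_L = ωL = 12.44 Ω
X_C = 1/(ωC) = 157.9 Ω
Branch 1: Z₁ = R = 310.0 Ω
Branch 2 (series LC): Z₂ = j(X_L − X_C) = −j145.5 Ω
Parallel: Z = Z₁Z₂/(Z₁+Z₂), |Z| = 131.7 Ω, ∠Z = -64.86°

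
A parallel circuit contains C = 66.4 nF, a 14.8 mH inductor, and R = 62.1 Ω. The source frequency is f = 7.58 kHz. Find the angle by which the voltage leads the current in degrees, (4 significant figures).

-6.180°

ω = 2πf = 47630 rad/s
X_L = ωL = 704.9 Ω
X_C = 1/(ωC) = 316.2 Ω
Parallel: admittances add. Y = 1/R + 1/(jωL) + jωC
Y = (0.01610 + j0.001744) S
|Y| = 0.01620 S → |Z| = 1/|Y| = 61.74 Ω, ∠Z = −∠Y = -6.180°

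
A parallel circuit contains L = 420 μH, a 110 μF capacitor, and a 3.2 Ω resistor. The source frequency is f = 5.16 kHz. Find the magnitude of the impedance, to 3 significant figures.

0.285 Ω

ω = 2πf = 32420 rad/s
X_L = ωL = 13.6 Ω
X_C = 1/(ωC) = 0.280 Ω
Parallel: admittances add. Y = 1/R + 1/(jωL) + jωC
Y = (0.312 + j3.49) S
|Y| = 3.51 S → |Z| = 1/|Y| = 0.285 Ω, ∠Z = −∠Y = -84.9°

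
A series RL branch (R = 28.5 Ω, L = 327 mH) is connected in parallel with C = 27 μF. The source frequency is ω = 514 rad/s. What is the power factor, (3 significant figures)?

0.120

X_L = ωL = 168 Ω
X_C = 1/(ωC) = 72.1 Ω
Branch 1 (R+jX_L): Z₁ = 28.5 + j168 Ω, |Z₁| = 170 Ω
Branch 2 (−jX_C): Z₂ = −j72.1 Ω
Parallel: Z = Z₁Z₂/(Z₁+Z₂), |Z| = 123 Ω, ∠Z = -83.1°
cos φ = cos(-83.1°) = 0.120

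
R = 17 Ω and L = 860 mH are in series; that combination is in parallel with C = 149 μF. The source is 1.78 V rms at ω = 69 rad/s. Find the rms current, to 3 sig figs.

X_L = ωL = 59.3 Ω
X_C = 1/(ωC) = 97.3 Ω
Branch 1 (R+jX_L): Z₁ = 17.0 + j59.3 Ω, |Z₁| = 61.7 Ω
Branch 2 (−jX_C): Z₂ = −j97.3 Ω
Parallel: Z = Z₁Z₂/(Z₁+Z₂), |Z| = 144 Ω, ∠Z = 49.9°
I = V/|Z| = 1.78/144 = 12.3 mA

12.3 mA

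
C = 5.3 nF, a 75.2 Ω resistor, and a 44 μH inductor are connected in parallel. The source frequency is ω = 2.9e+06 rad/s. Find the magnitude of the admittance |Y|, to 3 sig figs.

15.3 mS

X_L = ωL = 128 Ω
X_C = 1/(ωC) = 65.1 Ω
Parallel: admittances add. Y = 1/R + 1/(jωL) + jωC
Y = (0.0133 + j0.00753) S
|Y| = 0.0153 S → |Z| = 1/|Y| = 65.4 Ω, ∠Z = −∠Y = -29.5°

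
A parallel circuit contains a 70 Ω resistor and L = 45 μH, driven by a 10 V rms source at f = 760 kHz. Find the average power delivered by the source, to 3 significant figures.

1.43 W

ω = 2πf = 4.775e+06 rad/s
X_L = ωL = 215 Ω
Parallel: admittances add. Y = 1/R + 1/(jωL)
Y = (0.0143 − j0.00465) S
|Y| = 0.0150 S → |Z| = 1/|Y| = 66.6 Ω, ∠Z = −∠Y = 18.0°
I = V/|Z| = 150 mA
P = VI cos φ = 10 × 0.150 × cos(18.0°) = 1.43 W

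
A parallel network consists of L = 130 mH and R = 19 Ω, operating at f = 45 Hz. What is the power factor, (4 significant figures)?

0.8883

ω = 2πf = 282.7 rad/s
X_L = ωL = 36.76 Ω
Parallel: admittances add. Y = 1/R + 1/(jωL)
Y = (0.05263 − j0.02721) S
|Y| = 0.05925 S → |Z| = 1/|Y| = 16.88 Ω, ∠Z = −∠Y = 27.34°
cos φ = cos(27.34°) = 0.8883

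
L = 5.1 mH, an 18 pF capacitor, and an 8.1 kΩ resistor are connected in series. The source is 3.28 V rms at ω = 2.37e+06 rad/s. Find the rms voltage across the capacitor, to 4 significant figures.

5.513 V

X_L = ωL = 12090 Ω
X_C = 1/(ωC) = 23440 Ω
Net reactance X = X_L − X_C = -11350 Ω
Z = 8100 − j11350 Ω
|Z| = √(8100² + 11350²) = 13950 Ω
I = V/|Z| = 235.2 μA
V_C = I·|Z_C| = 0.0002352 × 23440 = 5.513 V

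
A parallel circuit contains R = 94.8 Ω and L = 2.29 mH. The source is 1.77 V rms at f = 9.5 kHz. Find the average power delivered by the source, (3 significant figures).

33.0 mW

ω = 2πf = 59690 rad/s
X_L = ωL = 137 Ω
Parallel: admittances add. Y = 1/R + 1/(jωL)
Y = (0.0105 − j0.00732) S
|Y| = 0.0128 S → |Z| = 1/|Y| = 77.9 Ω, ∠Z = −∠Y = 34.7°
I = V/|Z| = 22.7 mA
P = VI cos φ = 1.77 × 0.0227 × cos(34.7°) = 33.0 mW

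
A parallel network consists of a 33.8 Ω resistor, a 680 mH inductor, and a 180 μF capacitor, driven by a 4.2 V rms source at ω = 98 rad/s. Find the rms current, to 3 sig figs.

X_L = ωL = 66.6 Ω
X_C = 1/(ωC) = 56.7 Ω
Parallel: admittances add. Y = 1/R + 1/(jωL) + jωC
Y = (0.0296 + j0.00263) S
|Y| = 0.0297 S → |Z| = 1/|Y| = 33.7 Ω, ∠Z = −∠Y = -5.09°
I = V/|Z| = 4.2/33.7 = 125 mA

125 mA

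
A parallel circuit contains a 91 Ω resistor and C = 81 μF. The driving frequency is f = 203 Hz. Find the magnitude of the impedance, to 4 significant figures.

ω = 2πf = 1275 rad/s
X_C = 1/(ωC) = 9.679 Ω
Parallel: admittances add. Y = 1/R + jωC
Y = (0.01099 + j0.1033) S
|Y| = 0.1039 S → |Z| = 1/|Y| = 9.625 Ω, ∠Z = −∠Y = -83.93°

9.625 Ω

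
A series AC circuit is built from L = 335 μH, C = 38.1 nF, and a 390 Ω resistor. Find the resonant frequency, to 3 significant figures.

44.5 kHz

ω₀ = 1/√(LC) = 1/√(0.000335 × 3.81e-08) = 279900 rad/s
f₀ = ω₀/(2π) = 44.5 kHz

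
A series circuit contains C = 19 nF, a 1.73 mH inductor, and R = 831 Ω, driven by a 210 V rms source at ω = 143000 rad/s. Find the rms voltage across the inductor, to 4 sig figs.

X_L = ωL = 247.4 Ω
X_C = 1/(ωC) = 368.1 Ω
Net reactance X = X_L − X_C = -120.7 Ω
Z = 831.0 − j120.7 Ω
|Z| = √(831.0² + 120.7²) = 839.7 Ω
I = V/|Z| = 250.1 mA
V_L = I·|Z_L| = 0.2501 × 247.4 = 61.87 V

61.87 V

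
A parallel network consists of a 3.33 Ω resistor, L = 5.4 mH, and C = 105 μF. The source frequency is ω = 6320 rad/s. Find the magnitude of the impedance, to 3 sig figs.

1.42 Ω

X_L = ωL = 34.1 Ω
X_C = 1/(ωC) = 1.51 Ω
Parallel: admittances add. Y = 1/R + 1/(jωL) + jωC
Y = (0.300 + j0.634) S
|Y| = 0.702 S → |Z| = 1/|Y| = 1.42 Ω, ∠Z = −∠Y = -64.7°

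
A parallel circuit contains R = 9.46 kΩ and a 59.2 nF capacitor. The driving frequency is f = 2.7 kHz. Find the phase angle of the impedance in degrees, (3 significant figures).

-84.0°

ω = 2πf = 16960 rad/s
X_C = 1/(ωC) = 996 Ω
Parallel: admittances add. Y = 1/R + jωC
Y = (0.000106 + j0.00100) S
|Y| = 0.00101 S → |Z| = 1/|Y| = 990 Ω, ∠Z = −∠Y = -84.0°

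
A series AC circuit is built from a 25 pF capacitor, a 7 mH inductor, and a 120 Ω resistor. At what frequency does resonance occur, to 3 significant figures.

ω₀ = 1/√(LC) = 1/√(0.007 × 2.5e-11) = 2.39e+06 rad/s
f₀ = ω₀/(2π) = 380 kHz

380 kHz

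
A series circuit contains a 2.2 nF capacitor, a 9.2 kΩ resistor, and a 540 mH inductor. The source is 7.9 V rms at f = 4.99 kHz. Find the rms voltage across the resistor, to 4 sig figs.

7.637 V

ω = 2πf = 31350 rad/s
X_L = ωL = 16930 Ω
X_C = 1/(ωC) = 14500 Ω
Net reactance X = X_L − X_C = 2433 Ω
Z = 9200 + j2433 Ω
|Z| = √(9200² + 2433²) = 9516 Ω
I = V/|Z| = 830.2 μA
V_R = I·|Z_R| = 0.0008302 × 9200 = 7.637 V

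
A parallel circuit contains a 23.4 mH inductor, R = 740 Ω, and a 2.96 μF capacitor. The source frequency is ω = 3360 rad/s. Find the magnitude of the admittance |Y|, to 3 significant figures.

3.08 mS

X_L = ωL = 78.6 Ω
X_C = 1/(ωC) = 101 Ω
Parallel: admittances add. Y = 1/R + 1/(jωL) + jωC
Y = (0.00135 − j0.00277) S
|Y| = 0.00308 S → |Z| = 1/|Y| = 324 Ω, ∠Z = −∠Y = 64.0°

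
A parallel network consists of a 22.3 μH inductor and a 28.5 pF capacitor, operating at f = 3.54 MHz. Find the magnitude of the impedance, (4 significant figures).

ω = 2πf = 2.224e+07 rad/s
X_L = ωL = 496.0 Ω
X_C = 1/(ωC) = 1578 Ω
Parallel: admittances add. Y = 1/(jωL) + jωC
Y = (0 − j0.001382) S
|Y| = 0.001382 S → |Z| = 1/|Y| = 723.5 Ω, ∠Z = −∠Y = 90.00°

723.5 Ω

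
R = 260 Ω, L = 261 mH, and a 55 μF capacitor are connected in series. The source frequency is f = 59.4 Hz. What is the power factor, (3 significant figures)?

0.983

ω = 2πf = 373.2 rad/s
X_L = ωL = 97.4 Ω
X_C = 1/(ωC) = 48.7 Ω
Net reactance X = X_L − X_C = 48.7 Ω
Z = 260 + j48.7 Ω
|Z| = √(260² + 48.7²) = 265 Ω
∠Z = arctan(48.7/260) = 10.6°
cos φ = cos(10.6°) = 0.983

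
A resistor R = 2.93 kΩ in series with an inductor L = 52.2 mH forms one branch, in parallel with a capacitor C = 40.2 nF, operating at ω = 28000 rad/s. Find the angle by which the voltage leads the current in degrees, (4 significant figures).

-74.56°

X_L = ωL = 1462 Ω
X_C = 1/(ωC) = 888.4 Ω
Branch 1 (R+jX_L): Z₁ = 2930 + j1462 Ω, |Z₁| = 3274 Ω
Branch 2 (−jX_C): Z₂ = −j888.4 Ω
Parallel: Z = Z₁Z₂/(Z₁+Z₂), |Z| = 974.3 Ω, ∠Z = -74.56°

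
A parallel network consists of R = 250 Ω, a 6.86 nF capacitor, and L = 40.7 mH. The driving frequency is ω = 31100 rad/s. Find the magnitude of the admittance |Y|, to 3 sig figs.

4.04 mS

X_L = ωL = 1270 Ω
X_C = 1/(ωC) = 4690 Ω
Parallel: admittances add. Y = 1/R + 1/(jωL) + jωC
Y = (0.00400 − j0.000577) S
|Y| = 0.00404 S → |Z| = 1/|Y| = 247 Ω, ∠Z = −∠Y = 8.20°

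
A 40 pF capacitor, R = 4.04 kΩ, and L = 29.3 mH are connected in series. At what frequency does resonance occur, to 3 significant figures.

ω₀ = 1/√(LC) = 1/√(0.0293 × 4e-11) = 923700 rad/s
f₀ = ω₀/(2π) = 147 kHz

147 kHz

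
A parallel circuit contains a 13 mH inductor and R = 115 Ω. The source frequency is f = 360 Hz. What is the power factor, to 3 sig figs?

0.248

ω = 2πf = 2262 rad/s
X_L = ωL = 29.4 Ω
Parallel: admittances add. Y = 1/R + 1/(jωL)
Y = (0.00870 − j0.0340) S
|Y| = 0.0351 S → |Z| = 1/|Y| = 28.5 Ω, ∠Z = −∠Y = 75.7°
cos φ = cos(75.7°) = 0.248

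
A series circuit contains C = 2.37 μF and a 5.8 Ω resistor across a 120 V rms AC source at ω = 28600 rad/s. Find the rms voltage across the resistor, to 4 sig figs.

43.91 V

X_C = 1/(ωC) = 14.75 Ω
Z = 5.800 − j14.75 Ω
|Z| = √(5.800² + 14.75²) = 15.85 Ω
I = V/|Z| = 7.570 A
V_R = I·|Z_R| = 7.570 × 5.800 = 43.91 V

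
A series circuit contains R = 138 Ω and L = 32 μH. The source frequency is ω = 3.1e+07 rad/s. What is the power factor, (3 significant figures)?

0.138

X_L = ωL = 992 Ω
Z = 138 + j992 Ω
|Z| = √(138² + 992²) = 1000 Ω
∠Z = arctan(992/138) = 82.1°
cos φ = cos(82.1°) = 0.138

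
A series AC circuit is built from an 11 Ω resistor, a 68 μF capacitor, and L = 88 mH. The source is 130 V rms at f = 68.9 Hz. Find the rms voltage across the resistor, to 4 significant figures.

ω = 2πf = 432.9 rad/s
X_L = ωL = 38.10 Ω
X_C = 1/(ωC) = 33.97 Ω
Net reactance X = X_L − X_C = 4.126 Ω
Z = 11.00 + j4.126 Ω
|Z| = √(11.00² + 4.126²) = 11.75 Ω
I = V/|Z| = 11.07 A
V_R = I·|Z_R| = 11.07 × 11.00 = 121.7 V

121.7 V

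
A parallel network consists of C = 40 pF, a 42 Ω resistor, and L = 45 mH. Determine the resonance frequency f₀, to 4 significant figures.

118.6 kHz

ω₀ = 1/√(LC) = 1/√(0.045 × 4e-11) = 745400 rad/s
f₀ = ω₀/(2π) = 118.6 kHz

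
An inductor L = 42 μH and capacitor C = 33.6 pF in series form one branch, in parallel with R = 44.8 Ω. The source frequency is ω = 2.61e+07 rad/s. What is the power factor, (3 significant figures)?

0.702

X_L = ωL = 1100 Ω
X_C = 1/(ωC) = 1140 Ω
Branch 1: Z₁ = R = 44.8 Ω
Branch 2 (series LC): Z₂ = j(X_L − X_C) = −j44.1 Ω
Parallel: Z = Z₁Z₂/(Z₁+Z₂), |Z| = 31.4 Ω, ∠Z = -45.4°
cos φ = cos(-45.4°) = 0.702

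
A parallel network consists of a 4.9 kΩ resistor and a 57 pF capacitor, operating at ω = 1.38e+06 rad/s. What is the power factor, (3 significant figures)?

X_C = 1/(ωC) = 12700 Ω
Parallel: admittances add. Y = 1/R + jωC
Y = (0.000204 + j7.87e-05) S
|Y| = 0.000219 S → |Z| = 1/|Y| = 4570 Ω, ∠Z = −∠Y = -21.1°
cos φ = cos(-21.1°) = 0.933

0.933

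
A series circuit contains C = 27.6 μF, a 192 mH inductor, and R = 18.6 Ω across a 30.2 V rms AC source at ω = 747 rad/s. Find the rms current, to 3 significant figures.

312 mA

X_L = ωL = 143 Ω
X_C = 1/(ωC) = 48.5 Ω
Net reactance X = X_L − X_C = 94.9 Ω
Z = 18.6 + j94.9 Ω
|Z| = √(18.6² + 94.9²) = 96.7 Ω
I = V/|Z| = 30.2/96.7 = 312 mA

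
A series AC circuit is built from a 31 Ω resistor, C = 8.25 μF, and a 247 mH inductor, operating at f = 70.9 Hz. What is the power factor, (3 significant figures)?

0.188

ω = 2πf = 445.5 rad/s
X_L = ωL = 110 Ω
X_C = 1/(ωC) = 272 Ω
Net reactance X = X_L − X_C = -162 Ω
Z = 31.0 − j162 Ω
|Z| = √(31.0² + 162²) = 165 Ω
∠Z = arctan(-162/31.0) = -79.2°
cos φ = cos(-79.2°) = 0.188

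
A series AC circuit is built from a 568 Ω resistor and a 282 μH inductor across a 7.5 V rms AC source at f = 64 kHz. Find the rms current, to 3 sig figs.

12.9 mA

ω = 2πf = 402100 rad/s
X_L = ωL = 113 Ω
Z = 568 + j113 Ω
|Z| = √(568² + 113²) = 579 Ω
I = V/|Z| = 7.5/579 = 12.9 mA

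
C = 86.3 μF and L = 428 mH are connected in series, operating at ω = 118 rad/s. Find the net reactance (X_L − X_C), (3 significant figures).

-47.7 Ω

X_L = ωL = 50.5 Ω
X_C = 1/(ωC) = 98.2 Ω
X = 50.5 − 98.2 = -47.7 Ω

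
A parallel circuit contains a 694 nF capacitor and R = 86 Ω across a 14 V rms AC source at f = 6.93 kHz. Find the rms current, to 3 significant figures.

453 mA

ω = 2πf = 43540 rad/s
X_C = 1/(ωC) = 33.1 Ω
Parallel: admittances add. Y = 1/R + jωC
Y = (0.0116 + j0.0302) S
|Y| = 0.0324 S → |Z| = 1/|Y| = 30.9 Ω, ∠Z = −∠Y = -69.0°
I = V/|Z| = 14/30.9 = 453 mA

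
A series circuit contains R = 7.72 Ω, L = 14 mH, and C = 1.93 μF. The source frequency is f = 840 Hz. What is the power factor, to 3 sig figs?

ω = 2πf = 5278 rad/s
X_L = ωL = 73.9 Ω
X_C = 1/(ωC) = 98.2 Ω
Net reactance X = X_L − X_C = -24.3 Ω
Z = 7.72 − j24.3 Ω
|Z| = √(7.72² + 24.3²) = 25.5 Ω
∠Z = arctan(-24.3/7.72) = -72.4°
cos φ = cos(-72.4°) = 0.303

0.303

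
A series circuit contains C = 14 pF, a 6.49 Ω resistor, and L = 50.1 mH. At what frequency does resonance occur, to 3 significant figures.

ω₀ = 1/√(LC) = 1/√(0.0501 × 1.4e-11) = 1.194e+06 rad/s
f₀ = ω₀/(2π) = 190 kHz

190 kHz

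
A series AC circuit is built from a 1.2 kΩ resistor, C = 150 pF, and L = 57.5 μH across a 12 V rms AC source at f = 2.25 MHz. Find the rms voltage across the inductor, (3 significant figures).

7.82 V

ω = 2πf = 1.414e+07 rad/s
X_L = ωL = 813 Ω
X_C = 1/(ωC) = 472 Ω
Net reactance X = X_L − X_C = 341 Ω
Z = 1200 + j341 Ω
|Z| = √(1200² + 341²) = 1250 Ω
I = V/|Z| = 9.62 mA
V_L = I·|Z_L| = 0.00962 × 813 = 7.82 V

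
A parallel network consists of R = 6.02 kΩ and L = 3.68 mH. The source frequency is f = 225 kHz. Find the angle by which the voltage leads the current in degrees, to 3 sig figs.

49.2°

ω = 2πf = 1.414e+06 rad/s
X_L = ωL = 5200 Ω
Parallel: admittances add. Y = 1/R + 1/(jωL)
Y = (0.000166 − j0.000192) S
|Y| = 0.000254 S → |Z| = 1/|Y| = 3940 Ω, ∠Z = −∠Y = 49.2°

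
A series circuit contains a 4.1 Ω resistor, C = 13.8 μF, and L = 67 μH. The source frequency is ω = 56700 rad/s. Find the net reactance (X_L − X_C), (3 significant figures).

2.52 Ω

X_L = ωL = 3.80 Ω
X_C = 1/(ωC) = 1.28 Ω
X = 3.80 − 1.28 = 2.52 Ω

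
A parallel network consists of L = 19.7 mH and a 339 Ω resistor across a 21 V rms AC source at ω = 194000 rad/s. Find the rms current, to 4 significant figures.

X_L = ωL = 3822 Ω
Parallel: admittances add. Y = 1/R + 1/(jωL)
Y = (0.002950 − j0.0002617) S
|Y| = 0.002961 S → |Z| = 1/|Y| = 337.7 Ω, ∠Z = −∠Y = 5.069°
I = V/|Z| = 21/337.7 = 62.19 mA

62.19 mA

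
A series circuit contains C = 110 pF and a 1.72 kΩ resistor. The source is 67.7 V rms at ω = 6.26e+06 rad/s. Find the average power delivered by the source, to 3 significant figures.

X_C = 1/(ωC) = 1450 Ω
Z = 1720 − j1450 Ω
|Z| = √(1720² + 1450²) = 2250 Ω
∠Z = arctan(-1450/1720) = -40.2°
I = V/|Z| = 30.1 mA
P = VI cos φ = 67.7 × 0.0301 × cos(-40.2°) = 1.56 W

1.56 W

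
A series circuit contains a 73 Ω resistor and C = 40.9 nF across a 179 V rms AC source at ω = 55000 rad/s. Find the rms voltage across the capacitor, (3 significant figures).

177 V

X_C = 1/(ωC) = 445 Ω
Z = 73.0 − j445 Ω
|Z| = √(73.0² + 445²) = 450 Ω
I = V/|Z| = 397 mA
V_C = I·|Z_C| = 0.397 × 445 = 177 V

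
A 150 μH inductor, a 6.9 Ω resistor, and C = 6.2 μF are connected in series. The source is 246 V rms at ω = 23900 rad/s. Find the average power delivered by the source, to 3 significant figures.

X_L = ωL = 3.58 Ω
X_C = 1/(ωC) = 6.75 Ω
Net reactance X = X_L − X_C = -3.16 Ω
Z = 6.90 − j3.16 Ω
|Z| = √(6.90² + 3.16²) = 7.59 Ω
∠Z = arctan(-3.16/6.90) = -24.6°
I = V/|Z| = 32.4 A
P = VI cos φ = 246 × 32.4 × cos(-24.6°) = 7.25 kW

7.25 kW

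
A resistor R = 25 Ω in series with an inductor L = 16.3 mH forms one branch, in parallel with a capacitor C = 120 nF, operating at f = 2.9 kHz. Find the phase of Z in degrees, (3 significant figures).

ω = 2πf = 18220 rad/s
X_L = ωL = 297 Ω
X_C = 1/(ωC) = 457 Ω
Branch 1 (R+jX_L): Z₁ = 25.0 + j297 Ω, |Z₁| = 298 Ω
Branch 2 (−jX_C): Z₂ = −j457 Ω
Parallel: Z = Z₁Z₂/(Z₁+Z₂), |Z| = 840 Ω, ∠Z = 76.3°

76.3°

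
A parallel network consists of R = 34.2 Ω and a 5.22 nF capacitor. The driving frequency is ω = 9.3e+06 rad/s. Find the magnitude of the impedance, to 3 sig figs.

17.6 Ω

X_C = 1/(ωC) = 20.6 Ω
Parallel: admittances add. Y = 1/R + jωC
Y = (0.0292 + j0.0485) S
|Y| = 0.0567 S → |Z| = 1/|Y| = 17.6 Ω, ∠Z = −∠Y = -58.9°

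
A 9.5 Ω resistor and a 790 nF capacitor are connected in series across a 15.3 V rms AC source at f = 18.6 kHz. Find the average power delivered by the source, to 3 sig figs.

ω = 2πf = 116900 rad/s
X_C = 1/(ωC) = 10.8 Ω
Z = 9.50 − j10.8 Ω
|Z| = √(9.50² + 10.8²) = 14.4 Ω
∠Z = arctan(-10.8/9.50) = -48.7°
I = V/|Z| = 1.06 A
P = VI cos φ = 15.3 × 1.06 × cos(-48.7°) = 10.7 W

10.7 W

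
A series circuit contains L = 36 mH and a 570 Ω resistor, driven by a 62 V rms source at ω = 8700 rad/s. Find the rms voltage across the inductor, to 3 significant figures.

X_L = ωL = 313 Ω
Z = 570 + j313 Ω
|Z| = √(570² + 313²) = 650 Ω
I = V/|Z| = 95.3 mA
V_L = I·|Z_L| = 0.0953 × 313 = 29.9 V

29.9 V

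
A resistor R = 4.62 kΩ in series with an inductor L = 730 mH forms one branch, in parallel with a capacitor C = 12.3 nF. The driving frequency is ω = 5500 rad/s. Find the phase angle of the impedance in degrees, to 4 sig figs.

17.77°

X_L = ωL = 4015 Ω
X_C = 1/(ωC) = 14780 Ω
Branch 1 (R+jX_L): Z₁ = 4620 + j4015 Ω, |Z₁| = 6121 Ω
Branch 2 (−jX_C): Z₂ = −j14780 Ω
Parallel: Z = Z₁Z₂/(Z₁+Z₂), |Z| = 7722 Ω, ∠Z = 17.77°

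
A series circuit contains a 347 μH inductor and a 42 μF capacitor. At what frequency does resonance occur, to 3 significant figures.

1.32 kHz

ω₀ = 1/√(LC) = 1/√(0.000347 × 4.2e-05) = 8283 rad/s
f₀ = ω₀/(2π) = 1.32 kHz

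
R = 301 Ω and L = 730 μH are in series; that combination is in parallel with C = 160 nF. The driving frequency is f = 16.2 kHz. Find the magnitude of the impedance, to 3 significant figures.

ω = 2πf = 101800 rad/s
X_L = ωL = 74.3 Ω
X_C = 1/(ωC) = 61.4 Ω
Branch 1 (R+jX_L): Z₁ = 301 + j74.3 Ω, |Z₁| = 310 Ω
Branch 2 (−jX_C): Z₂ = −j61.4 Ω
Parallel: Z = Z₁Z₂/(Z₁+Z₂), |Z| = 63.2 Ω, ∠Z = -78.6°

63.2 Ω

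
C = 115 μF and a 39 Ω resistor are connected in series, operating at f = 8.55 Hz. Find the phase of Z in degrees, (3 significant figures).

-76.5°

ω = 2πf = 53.72 rad/s
X_C = 1/(ωC) = 162 Ω
Z = 39.0 − j162 Ω
|Z| = √(39.0² + 162²) = 166 Ω
∠Z = arctan(-162/39.0) = -76.5°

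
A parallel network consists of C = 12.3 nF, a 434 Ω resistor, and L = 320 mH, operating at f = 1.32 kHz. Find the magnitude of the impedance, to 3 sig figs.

ω = 2πf = 8294 rad/s
X_L = ωL = 2650 Ω
X_C = 1/(ωC) = 9800 Ω
Parallel: admittances add. Y = 1/R + 1/(jωL) + jωC
Y = (0.00230 − j0.000275) S
|Y| = 0.00232 S → |Z| = 1/|Y| = 431 Ω, ∠Z = −∠Y = 6.80°

431 Ω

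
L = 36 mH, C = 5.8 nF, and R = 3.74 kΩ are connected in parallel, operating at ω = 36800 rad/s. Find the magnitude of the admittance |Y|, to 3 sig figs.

X_L = ωL = 1320 Ω
X_C = 1/(ωC) = 4690 Ω
Parallel: admittances add. Y = 1/R + 1/(jωL) + jωC
Y = (0.000267 − j0.000541) S
|Y| = 0.000604 S → |Z| = 1/|Y| = 1660 Ω, ∠Z = −∠Y = 63.7°

604 μS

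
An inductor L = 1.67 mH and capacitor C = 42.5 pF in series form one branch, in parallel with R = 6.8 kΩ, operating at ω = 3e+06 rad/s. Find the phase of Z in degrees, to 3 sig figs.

-67.4°

X_L = ωL = 5010 Ω
X_C = 1/(ωC) = 7840 Ω
Branch 1: Z₁ = R = 6800 Ω
Branch 2 (series LC): Z₂ = j(X_L − X_C) = −j2830 Ω
Parallel: Z = Z₁Z₂/(Z₁+Z₂), |Z| = 2620 Ω, ∠Z = -67.4°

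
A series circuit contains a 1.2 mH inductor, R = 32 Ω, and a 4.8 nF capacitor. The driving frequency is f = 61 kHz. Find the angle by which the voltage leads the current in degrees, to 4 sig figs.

ω = 2πf = 383300 rad/s
X_L = ωL = 459.9 Ω
X_C = 1/(ωC) = 543.6 Ω
Net reactance X = X_L − X_C = -83.63 Ω
Z = 32.00 − j83.63 Ω
|Z| = √(32.00² + 83.63²) = 89.55 Ω
∠Z = arctan(-83.63/32.00) = -69.06°

-69.06°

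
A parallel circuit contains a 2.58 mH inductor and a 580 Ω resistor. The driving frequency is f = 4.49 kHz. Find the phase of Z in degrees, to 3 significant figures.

82.8°

ω = 2πf = 28210 rad/s
X_L = ωL = 72.8 Ω
Parallel: admittances add. Y = 1/R + 1/(jωL)
Y = (0.00172 − j0.0137) S
|Y| = 0.0138 S → |Z| = 1/|Y| = 72.2 Ω, ∠Z = −∠Y = 82.8°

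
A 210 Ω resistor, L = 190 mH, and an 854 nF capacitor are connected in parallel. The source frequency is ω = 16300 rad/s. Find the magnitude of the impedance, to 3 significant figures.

X_L = ωL = 3100 Ω
X_C = 1/(ωC) = 71.8 Ω
Parallel: admittances add. Y = 1/R + 1/(jωL) + jωC
Y = (0.00476 + j0.0136) S
|Y| = 0.0144 S → |Z| = 1/|Y| = 69.4 Ω, ∠Z = −∠Y = -70.7°

69.4 Ω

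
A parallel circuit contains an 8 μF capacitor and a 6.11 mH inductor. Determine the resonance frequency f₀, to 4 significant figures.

719.9 Hz

ω₀ = 1/√(LC) = 1/√(0.00611 × 8e-06) = 4523 rad/s
f₀ = ω₀/(2π) = 719.9 Hz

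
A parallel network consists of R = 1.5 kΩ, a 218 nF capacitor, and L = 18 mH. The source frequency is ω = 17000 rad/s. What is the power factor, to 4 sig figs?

0.8357

X_L = ωL = 306.0 Ω
X_C = 1/(ωC) = 269.8 Ω
Parallel: admittances add. Y = 1/R + 1/(jωL) + jωC
Y = (0.0006667 + j0.0004380) S
|Y| = 0.0007977 S → |Z| = 1/|Y| = 1254 Ω, ∠Z = −∠Y = -33.31°
cos φ = cos(-33.31°) = 0.8357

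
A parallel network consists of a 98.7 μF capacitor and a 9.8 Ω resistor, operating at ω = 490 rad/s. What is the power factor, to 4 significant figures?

0.9036

X_C = 1/(ωC) = 20.68 Ω
Parallel: admittances add. Y = 1/R + jωC
Y = (0.1020 + j0.04836) S
|Y| = 0.1129 S → |Z| = 1/|Y| = 8.856 Ω, ∠Z = −∠Y = -25.36°
cos φ = cos(-25.36°) = 0.9036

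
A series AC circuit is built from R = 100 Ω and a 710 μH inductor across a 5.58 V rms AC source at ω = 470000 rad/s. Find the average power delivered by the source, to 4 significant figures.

25.66 mW

X_L = ωL = 333.7 Ω
Z = 100.0 + j333.7 Ω
|Z| = √(100.0² + 333.7²) = 348.4 Ω
∠Z = arctan(333.7/100.0) = 73.32°
I = V/|Z| = 16.02 mA
P = VI cos φ = 5.58 × 0.01602 × cos(73.32°) = 25.66 mW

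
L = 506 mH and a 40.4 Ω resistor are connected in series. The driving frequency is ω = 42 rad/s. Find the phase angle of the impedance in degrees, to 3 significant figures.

X_L = ωL = 21.3 Ω
Z = 40.4 + j21.3 Ω
|Z| = √(40.4² + 21.3²) = 45.6 Ω
∠Z = arctan(21.3/40.4) = 27.7°

27.7°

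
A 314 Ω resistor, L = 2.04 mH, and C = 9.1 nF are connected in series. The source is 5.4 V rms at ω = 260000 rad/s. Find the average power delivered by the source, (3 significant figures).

X_L = ωL = 530 Ω
X_C = 1/(ωC) = 423 Ω
Net reactance X = X_L − X_C = 108 Ω
Z = 314 + j108 Ω
|Z| = √(314² + 108²) = 332 Ω
∠Z = arctan(108/314) = 18.9°
I = V/|Z| = 16.3 mA
P = VI cos φ = 5.4 × 0.0163 × cos(18.9°) = 83.1 mW

83.1 mW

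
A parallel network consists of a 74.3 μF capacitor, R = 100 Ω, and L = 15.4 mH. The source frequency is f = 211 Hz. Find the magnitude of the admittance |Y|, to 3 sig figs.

ω = 2πf = 1326 rad/s
X_L = ωL = 20.4 Ω
X_C = 1/(ωC) = 10.2 Ω
Parallel: admittances add. Y = 1/R + 1/(jωL) + jωC
Y = (0.0100 + j0.0495) S
|Y| = 0.0505 S → |Z| = 1/|Y| = 19.8 Ω, ∠Z = −∠Y = -78.6°

50.5 mS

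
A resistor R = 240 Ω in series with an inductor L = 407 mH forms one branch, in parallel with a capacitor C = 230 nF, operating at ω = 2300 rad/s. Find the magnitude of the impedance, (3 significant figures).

1860 Ω

X_L = ωL = 936 Ω
X_C = 1/(ωC) = 1890 Ω
Branch 1 (R+jX_L): Z₁ = 240 + j936 Ω, |Z₁| = 966 Ω
Branch 2 (−jX_C): Z₂ = −j1890 Ω
Parallel: Z = Z₁Z₂/(Z₁+Z₂), |Z| = 1860 Ω, ∠Z = 61.5°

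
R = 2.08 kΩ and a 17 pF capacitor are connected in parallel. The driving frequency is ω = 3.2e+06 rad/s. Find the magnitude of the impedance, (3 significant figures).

X_C = 1/(ωC) = 18400 Ω
Parallel: admittances add. Y = 1/R + jωC
Y = (0.000481 + j5.44e-05) S
|Y| = 0.000484 S → |Z| = 1/|Y| = 2070 Ω, ∠Z = −∠Y = -6.46°

2070 Ω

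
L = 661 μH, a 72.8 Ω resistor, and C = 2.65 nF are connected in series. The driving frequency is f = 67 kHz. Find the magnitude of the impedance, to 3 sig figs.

622 Ω

ω = 2πf = 421000 rad/s
X_L = ωL = 278 Ω
X_C = 1/(ωC) = 896 Ω
Net reactance X = X_L − X_C = -618 Ω
Z = 72.8 − j618 Ω
|Z| = √(72.8² + 618²) = 622 Ω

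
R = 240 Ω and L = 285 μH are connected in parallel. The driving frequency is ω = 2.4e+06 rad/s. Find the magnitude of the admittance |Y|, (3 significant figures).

4.42 mS

X_L = ωL = 684 Ω
Parallel: admittances add. Y = 1/R + 1/(jωL)
Y = (0.00417 − j0.00146) S
|Y| = 0.00442 S → |Z| = 1/|Y| = 226 Ω, ∠Z = −∠Y = 19.3°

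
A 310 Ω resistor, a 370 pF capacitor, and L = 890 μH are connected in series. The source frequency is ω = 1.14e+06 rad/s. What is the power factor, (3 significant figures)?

0.223

X_L = ωL = 1010 Ω
X_C = 1/(ωC) = 2370 Ω
Net reactance X = X_L − X_C = -1360 Ω
Z = 310 − j1360 Ω
|Z| = √(310² + 1360²) = 1390 Ω
∠Z = arctan(-1360/310) = -77.1°
cos φ = cos(-77.1°) = 0.223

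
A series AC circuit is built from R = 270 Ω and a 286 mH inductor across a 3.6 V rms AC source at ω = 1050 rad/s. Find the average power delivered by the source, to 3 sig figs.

21.5 mW

X_L = ωL = 300 Ω
Z = 270 + j300 Ω
|Z| = √(270² + 300²) = 404 Ω
∠Z = arctan(300/270) = 48.0°
I = V/|Z| = 8.91 mA
P = VI cos φ = 3.6 × 0.00891 × cos(48.0°) = 21.5 mW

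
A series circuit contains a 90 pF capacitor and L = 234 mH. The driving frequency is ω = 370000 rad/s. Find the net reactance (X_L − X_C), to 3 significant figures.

56500 Ω

X_L = ωL = 86600 Ω
X_C = 1/(ωC) = 30000 Ω
X = 86600 − 30000 = 56500 Ω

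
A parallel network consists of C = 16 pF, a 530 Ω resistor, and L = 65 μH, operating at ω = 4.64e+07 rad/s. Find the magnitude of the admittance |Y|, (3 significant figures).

1.93 mS

X_L = ωL = 3020 Ω
X_C = 1/(ωC) = 1350 Ω
Parallel: admittances add. Y = 1/R + 1/(jωL) + jωC
Y = (0.00189 + j0.000411) S
|Y| = 0.00193 S → |Z| = 1/|Y| = 518 Ω, ∠Z = −∠Y = -12.3°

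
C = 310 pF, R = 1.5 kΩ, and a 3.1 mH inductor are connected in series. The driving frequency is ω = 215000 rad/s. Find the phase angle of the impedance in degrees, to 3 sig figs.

-84.0°

X_L = ωL = 666 Ω
X_C = 1/(ωC) = 15000 Ω
Net reactance X = X_L − X_C = -14300 Ω
Z = 1500 − j14300 Ω
|Z| = √(1500² + 14300²) = 14400 Ω
∠Z = arctan(-14300/1500) = -84.0°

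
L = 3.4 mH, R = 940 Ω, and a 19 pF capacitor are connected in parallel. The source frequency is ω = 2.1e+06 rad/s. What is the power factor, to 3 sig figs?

0.996

X_L = ωL = 7140 Ω
X_C = 1/(ωC) = 25100 Ω
Parallel: admittances add. Y = 1/R + 1/(jωL) + jωC
Y = (0.00106 − j0.000100) S
|Y| = 0.00107 S → |Z| = 1/|Y| = 936 Ω, ∠Z = −∠Y = 5.38°
cos φ = cos(5.38°) = 0.996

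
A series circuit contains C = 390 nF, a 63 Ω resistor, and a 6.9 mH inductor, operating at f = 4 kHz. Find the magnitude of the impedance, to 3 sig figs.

95.2 Ω

ω = 2πf = 25130 rad/s
X_L = ωL = 173 Ω
X_C = 1/(ωC) = 102 Ω
Net reactance X = X_L − X_C = 71.4 Ω
Z = 63.0 + j71.4 Ω
|Z| = √(63.0² + 71.4²) = 95.2 Ω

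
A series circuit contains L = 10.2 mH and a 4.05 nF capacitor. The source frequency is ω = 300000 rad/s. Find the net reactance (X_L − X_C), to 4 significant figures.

2237 Ω

X_L = ωL = 3060 Ω
X_C = 1/(ωC) = 823.0 Ω
X = 3060 − 823.0 = 2237 Ω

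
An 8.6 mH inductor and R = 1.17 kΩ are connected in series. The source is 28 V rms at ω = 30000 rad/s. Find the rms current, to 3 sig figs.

23.4 mA

X_L = ωL = 258 Ω
Z = 1170 + j258 Ω
|Z| = √(1170² + 258²) = 1200 Ω
I = V/|Z| = 28/1200 = 23.4 mA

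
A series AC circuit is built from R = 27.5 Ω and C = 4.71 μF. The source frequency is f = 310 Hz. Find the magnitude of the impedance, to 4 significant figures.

ω = 2πf = 1948 rad/s
X_C = 1/(ωC) = 109.0 Ω
Z = 27.50 − j109.0 Ω
|Z| = √(27.50² + 109.0²) = 112.4 Ω

112.4 Ω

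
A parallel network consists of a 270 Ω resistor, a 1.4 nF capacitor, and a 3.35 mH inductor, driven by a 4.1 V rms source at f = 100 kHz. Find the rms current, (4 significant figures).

15.28 mA

ω = 2πf = 628300 rad/s
X_L = ωL = 2105 Ω
X_C = 1/(ωC) = 1137 Ω
Parallel: admittances add. Y = 1/R + 1/(jωL) + jωC
Y = (0.003704 + j0.0004046) S
|Y| = 0.003726 S → |Z| = 1/|Y| = 268.4 Ω, ∠Z = −∠Y = -6.234°
I = V/|Z| = 4.1/268.4 = 15.28 mA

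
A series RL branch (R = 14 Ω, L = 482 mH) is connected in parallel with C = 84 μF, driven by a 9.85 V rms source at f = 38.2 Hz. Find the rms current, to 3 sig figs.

115 mA

ω = 2πf = 240.0 rad/s
X_L = ωL = 116 Ω
X_C = 1/(ωC) = 49.6 Ω
Branch 1 (R+jX_L): Z₁ = 14.0 + j116 Ω, |Z₁| = 117 Ω
Branch 2 (−jX_C): Z₂ = −j49.6 Ω
Parallel: Z = Z₁Z₂/(Z₁+Z₂), |Z| = 85.6 Ω, ∠Z = -84.9°
I = V/|Z| = 9.85/85.6 = 115 mA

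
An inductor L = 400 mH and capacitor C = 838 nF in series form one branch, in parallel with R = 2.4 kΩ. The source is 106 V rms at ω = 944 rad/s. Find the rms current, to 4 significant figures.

127.5 mA

X_L = ωL = 377.6 Ω
X_C = 1/(ωC) = 1264 Ω
Branch 1: Z₁ = R = 2400 Ω
Branch 2 (series LC): Z₂ = j(X_L − X_C) = −j886.5 Ω
Parallel: Z = Z₁Z₂/(Z₁+Z₂), |Z| = 831.6 Ω, ∠Z = -69.73°
I = V/|Z| = 106/831.6 = 127.5 mA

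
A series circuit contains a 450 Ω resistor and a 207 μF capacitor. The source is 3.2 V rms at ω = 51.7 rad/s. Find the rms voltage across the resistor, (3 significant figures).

X_C = 1/(ωC) = 93.4 Ω
Z = 450 − j93.4 Ω
|Z| = √(450² + 93.4²) = 460 Ω
I = V/|Z| = 6.96 mA
V_R = I·|Z_R| = 0.00696 × 450 = 3.13 V

3.13 V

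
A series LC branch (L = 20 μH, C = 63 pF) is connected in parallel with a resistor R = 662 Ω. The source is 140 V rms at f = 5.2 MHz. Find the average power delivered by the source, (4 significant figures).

ω = 2πf = 3.267e+07 rad/s
X_L = ωL = 653.5 Ω
X_C = 1/(ωC) = 485.8 Ω
Branch 1: Z₁ = R = 662.0 Ω
Branch 2 (series LC): Z₂ = j(X_L − X_C) = j167.6 Ω
Parallel: Z = Z₁Z₂/(Z₁+Z₂), |Z| = 162.5 Ω, ∠Z = 75.79°
I = V/|Z| = 861.5 mA
P = VI cos φ = 140 × 0.8615 × cos(75.79°) = 29.61 W

29.61 W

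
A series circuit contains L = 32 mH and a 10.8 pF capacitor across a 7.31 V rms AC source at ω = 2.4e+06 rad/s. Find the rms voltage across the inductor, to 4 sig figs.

14.69 V

X_L = ωL = 76800 Ω
X_C = 1/(ωC) = 38580 Ω
Net reactance X = X_L − X_C = 38220 Ω
Z = j38220 Ω
|Z| = √(0² + 38220²) = 38220 Ω
I = V/|Z| = 191.3 μA
V_L = I·|Z_L| = 0.0001913 × 76800 = 14.69 V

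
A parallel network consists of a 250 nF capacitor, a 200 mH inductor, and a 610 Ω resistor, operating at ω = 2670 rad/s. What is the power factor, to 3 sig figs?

X_L = ωL = 534 Ω
X_C = 1/(ωC) = 1500 Ω
Parallel: admittances add. Y = 1/R + 1/(jωL) + jωC
Y = (0.00164 − j0.00121) S
|Y| = 0.00203 S → |Z| = 1/|Y| = 491 Ω, ∠Z = −∠Y = 36.3°
cos φ = cos(36.3°) = 0.806

0.806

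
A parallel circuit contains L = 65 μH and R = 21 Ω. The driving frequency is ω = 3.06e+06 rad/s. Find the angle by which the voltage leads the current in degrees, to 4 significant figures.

X_L = ωL = 198.9 Ω
Parallel: admittances add. Y = 1/R + 1/(jωL)
Y = (0.04762 − j0.005028) S
|Y| = 0.04788 S → |Z| = 1/|Y| = 20.88 Ω, ∠Z = −∠Y = 6.027°

6.027°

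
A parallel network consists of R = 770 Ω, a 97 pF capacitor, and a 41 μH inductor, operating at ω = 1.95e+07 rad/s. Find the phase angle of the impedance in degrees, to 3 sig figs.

X_L = ωL = 800 Ω
X_C = 1/(ωC) = 529 Ω
Parallel: admittances add. Y = 1/R + 1/(jωL) + jωC
Y = (0.00130 + j0.000641) S
|Y| = 0.00145 S → |Z| = 1/|Y| = 691 Ω, ∠Z = −∠Y = -26.3°

-26.3°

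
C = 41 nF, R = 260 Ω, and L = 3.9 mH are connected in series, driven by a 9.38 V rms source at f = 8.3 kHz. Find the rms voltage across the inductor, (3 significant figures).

5.15 V

ω = 2πf = 52150 rad/s
X_L = ωL = 203 Ω
X_C = 1/(ωC) = 468 Ω
Net reactance X = X_L − X_C = -264 Ω
Z = 260 − j264 Ω
|Z| = √(260² + 264²) = 371 Ω
I = V/|Z| = 25.3 mA
V_L = I·|Z_L| = 0.0253 × 203 = 5.15 V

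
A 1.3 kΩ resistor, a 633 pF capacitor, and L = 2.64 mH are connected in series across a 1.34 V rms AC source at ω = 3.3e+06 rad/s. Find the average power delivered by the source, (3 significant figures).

X_L = ωL = 8710 Ω
X_C = 1/(ωC) = 479 Ω
Net reactance X = X_L − X_C = 8230 Ω
Z = 1300 + j8230 Ω
|Z| = √(1300² + 8230²) = 8340 Ω
∠Z = arctan(8230/1300) = 81.0°
I = V/|Z| = 161 μA
P = VI cos φ = 1.34 × 0.000161 × cos(81.0°) = 33.6 μW

33.6 μW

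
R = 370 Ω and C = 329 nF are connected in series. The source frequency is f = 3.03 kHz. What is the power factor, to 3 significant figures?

0.918

ω = 2πf = 19040 rad/s
X_C = 1/(ωC) = 160 Ω
Z = 370 − j160 Ω
|Z| = √(370² + 160²) = 403 Ω
∠Z = arctan(-160/370) = -23.3°
cos φ = cos(-23.3°) = 0.918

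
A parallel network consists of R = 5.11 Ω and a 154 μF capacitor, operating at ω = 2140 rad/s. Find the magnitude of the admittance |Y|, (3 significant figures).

383 mS

X_C = 1/(ωC) = 3.03 Ω
Parallel: admittances add. Y = 1/R + jωC
Y = (0.196 + j0.330) S
|Y| = 0.383 S → |Z| = 1/|Y| = 2.61 Ω, ∠Z = −∠Y = -59.3°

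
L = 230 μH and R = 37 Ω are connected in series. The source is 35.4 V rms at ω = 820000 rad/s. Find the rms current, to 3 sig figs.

184 mA

X_L = ωL = 189 Ω
Z = 37.0 + j189 Ω
|Z| = √(37.0² + 189²) = 192 Ω
I = V/|Z| = 35.4/192 = 184 mA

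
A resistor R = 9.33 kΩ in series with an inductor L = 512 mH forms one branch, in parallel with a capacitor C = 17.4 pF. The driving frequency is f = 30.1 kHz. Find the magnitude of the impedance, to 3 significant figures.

ω = 2πf = 189100 rad/s
X_L = ωL = 96800 Ω
X_C = 1/(ωC) = 304000 Ω
Branch 1 (R+jX_L): Z₁ = 9330 + j96800 Ω, |Z₁| = 97300 Ω
Branch 2 (−jX_C): Z₂ = −j304000 Ω
Parallel: Z = Z₁Z₂/(Z₁+Z₂), |Z| = 143000 Ω, ∠Z = 81.9°

143000 Ω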